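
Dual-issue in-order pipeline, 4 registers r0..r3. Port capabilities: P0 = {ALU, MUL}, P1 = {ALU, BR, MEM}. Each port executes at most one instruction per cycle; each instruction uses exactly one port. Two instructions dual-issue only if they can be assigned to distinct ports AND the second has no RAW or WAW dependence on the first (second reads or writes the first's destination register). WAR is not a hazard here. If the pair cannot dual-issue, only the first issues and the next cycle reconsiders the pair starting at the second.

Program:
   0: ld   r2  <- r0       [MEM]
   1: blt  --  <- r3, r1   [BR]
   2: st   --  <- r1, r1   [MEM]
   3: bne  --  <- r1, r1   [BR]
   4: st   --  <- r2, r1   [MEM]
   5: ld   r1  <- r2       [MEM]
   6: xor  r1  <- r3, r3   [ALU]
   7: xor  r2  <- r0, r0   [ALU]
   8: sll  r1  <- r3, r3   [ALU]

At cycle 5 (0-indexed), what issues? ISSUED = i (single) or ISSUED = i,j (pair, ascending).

ISSUED = 5

c0: i0 ld.MEM  no-port MEM/BR
c1: i1 blt.BR  no-port BR/MEM
c2: i2 st.MEM  no-port MEM/BR
c3: i3 bne.BR  no-port BR/MEM
c4: i4 st.MEM  no-port MEM/MEM
c5: i5 ld.MEM  WAW r1
c6: i6&i7 xor.ALU/xor.ALU  2-wide
c7: i8 sll.ALU  tail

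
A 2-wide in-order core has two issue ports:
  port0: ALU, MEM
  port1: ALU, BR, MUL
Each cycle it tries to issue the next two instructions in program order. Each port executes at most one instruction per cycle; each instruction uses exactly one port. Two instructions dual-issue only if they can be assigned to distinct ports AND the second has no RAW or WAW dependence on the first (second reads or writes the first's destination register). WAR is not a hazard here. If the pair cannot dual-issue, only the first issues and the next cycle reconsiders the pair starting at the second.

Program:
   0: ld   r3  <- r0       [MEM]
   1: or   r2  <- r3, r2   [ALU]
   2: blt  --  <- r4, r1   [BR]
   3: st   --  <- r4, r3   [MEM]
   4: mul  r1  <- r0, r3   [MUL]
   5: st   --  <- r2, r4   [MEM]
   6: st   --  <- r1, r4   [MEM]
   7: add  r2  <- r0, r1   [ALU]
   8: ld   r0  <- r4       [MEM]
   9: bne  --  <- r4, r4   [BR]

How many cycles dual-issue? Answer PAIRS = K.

c0: i0 ld.MEM  RAW r3
c1: i1+i2 or.ALU;blt.BR  dual
c2: i3+i4 st.MEM;mul.MUL  dual
c3: i5 st.MEM  no-port MEM/MEM
c4: i6+i7 st.MEM;add.ALU  dual
c5: i8+i9 ld.MEM;bne.BR  dual

PAIRS = 4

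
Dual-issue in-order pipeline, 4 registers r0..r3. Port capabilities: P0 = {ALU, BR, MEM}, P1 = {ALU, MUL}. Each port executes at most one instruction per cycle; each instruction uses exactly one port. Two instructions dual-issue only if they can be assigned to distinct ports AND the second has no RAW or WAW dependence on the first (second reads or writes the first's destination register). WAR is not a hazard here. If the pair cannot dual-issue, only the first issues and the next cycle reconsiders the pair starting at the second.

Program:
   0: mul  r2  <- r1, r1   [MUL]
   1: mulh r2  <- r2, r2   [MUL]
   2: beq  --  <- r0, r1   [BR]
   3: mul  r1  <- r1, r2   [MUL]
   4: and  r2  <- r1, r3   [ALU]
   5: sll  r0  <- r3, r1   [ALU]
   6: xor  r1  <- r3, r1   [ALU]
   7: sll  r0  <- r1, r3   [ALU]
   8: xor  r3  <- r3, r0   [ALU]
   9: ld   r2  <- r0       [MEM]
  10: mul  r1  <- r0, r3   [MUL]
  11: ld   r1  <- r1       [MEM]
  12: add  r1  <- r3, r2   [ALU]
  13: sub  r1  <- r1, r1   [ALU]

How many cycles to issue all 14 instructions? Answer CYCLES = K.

[0] i0  mul.MUL  -- no-port MUL/MUL
[1] i1+i2  mulh.MUL;beq.BR  -- dual
[2] i3  mul.MUL  -- RAW r1
[3] i4+i5  and.ALU;sll.ALU  -- dual
[4] i6  xor.ALU  -- RAW r1
[5] i7  sll.ALU  -- RAW r0
[6] i8+i9  xor.ALU;ld.MEM  -- dual
[7] i10  mul.MUL  -- RAW+WAW r1
[8] i11  ld.MEM  -- WAW r1
[9] i12  add.ALU  -- RAW+WAW r1
[10] i13  sub.ALU  -- tail

CYCLES = 11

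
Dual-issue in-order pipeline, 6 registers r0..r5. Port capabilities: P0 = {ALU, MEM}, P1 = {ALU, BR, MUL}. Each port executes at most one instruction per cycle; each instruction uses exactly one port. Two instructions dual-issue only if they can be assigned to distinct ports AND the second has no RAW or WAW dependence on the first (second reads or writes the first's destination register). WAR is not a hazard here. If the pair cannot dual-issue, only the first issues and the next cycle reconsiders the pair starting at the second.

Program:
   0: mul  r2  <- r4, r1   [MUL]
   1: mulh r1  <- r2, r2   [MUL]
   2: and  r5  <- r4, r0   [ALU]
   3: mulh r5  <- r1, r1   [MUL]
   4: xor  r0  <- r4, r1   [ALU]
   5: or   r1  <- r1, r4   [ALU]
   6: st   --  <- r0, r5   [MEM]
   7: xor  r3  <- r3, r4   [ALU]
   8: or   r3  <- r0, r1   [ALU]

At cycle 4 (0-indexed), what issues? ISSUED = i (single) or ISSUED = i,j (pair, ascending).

c0: i0 mul.MUL  no-port MUL/MUL
c1: i1,i2 mulh.MUL and.ALU  2-wide
c2: i3,i4 mulh.MUL xor.ALU  2-wide
c3: i5,i6 or.ALU st.MEM  2-wide
c4: i7 xor.ALU  WAW r3
c5: i8 or.ALU  tail

ISSUED = 7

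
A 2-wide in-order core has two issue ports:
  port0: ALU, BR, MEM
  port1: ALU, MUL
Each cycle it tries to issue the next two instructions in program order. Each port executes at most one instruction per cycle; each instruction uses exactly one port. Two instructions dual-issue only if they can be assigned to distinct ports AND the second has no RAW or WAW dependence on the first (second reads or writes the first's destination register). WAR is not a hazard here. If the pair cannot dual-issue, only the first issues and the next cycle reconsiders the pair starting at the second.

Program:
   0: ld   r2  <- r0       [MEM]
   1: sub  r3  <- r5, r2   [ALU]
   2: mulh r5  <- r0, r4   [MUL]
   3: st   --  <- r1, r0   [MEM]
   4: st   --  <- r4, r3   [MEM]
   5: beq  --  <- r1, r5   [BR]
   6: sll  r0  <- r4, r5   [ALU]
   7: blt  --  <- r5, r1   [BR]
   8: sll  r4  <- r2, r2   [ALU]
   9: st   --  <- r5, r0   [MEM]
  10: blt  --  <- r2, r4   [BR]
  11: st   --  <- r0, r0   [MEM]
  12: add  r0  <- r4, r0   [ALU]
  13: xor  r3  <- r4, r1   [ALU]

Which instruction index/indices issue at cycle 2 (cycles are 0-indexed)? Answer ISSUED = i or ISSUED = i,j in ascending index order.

t=0 i0:ld ; RAW r2
t=1 i1&i2:sub;mulh ; dual
t=2 i3:st ; no-port MEM/MEM
t=3 i4:st ; no-port MEM/BR
t=4 i5&i6:beq;sll ; dual
t=5 i7&i8:blt;sll ; dual
t=6 i9:st ; no-port MEM/BR
t=7 i10:blt ; no-port BR/MEM
t=8 i11&i12:st;add ; dual
t=9 i13:xor ; tail

ISSUED = 3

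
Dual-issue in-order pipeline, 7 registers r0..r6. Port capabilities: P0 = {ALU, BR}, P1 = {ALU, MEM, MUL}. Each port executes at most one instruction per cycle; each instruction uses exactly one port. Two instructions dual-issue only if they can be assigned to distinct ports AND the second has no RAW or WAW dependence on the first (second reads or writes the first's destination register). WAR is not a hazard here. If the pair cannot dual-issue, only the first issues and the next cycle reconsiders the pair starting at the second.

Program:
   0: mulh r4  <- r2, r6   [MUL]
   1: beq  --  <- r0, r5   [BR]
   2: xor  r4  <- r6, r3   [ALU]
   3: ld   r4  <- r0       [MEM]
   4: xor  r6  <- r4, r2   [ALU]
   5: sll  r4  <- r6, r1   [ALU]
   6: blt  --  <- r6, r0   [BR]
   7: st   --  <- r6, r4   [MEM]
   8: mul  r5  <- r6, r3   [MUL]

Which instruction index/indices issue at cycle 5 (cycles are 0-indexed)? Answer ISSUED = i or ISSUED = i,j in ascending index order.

c0: i0+i1 mulh.MUL+beq.BR  dual
c1: i2 xor.ALU  WAW r4
c2: i3 ld.MEM  RAW r4
c3: i4 xor.ALU  RAW r6
c4: i5+i6 sll.ALU+blt.BR  dual
c5: i7 st.MEM  no-port MEM/MUL
c6: i8 mul.MUL  tail

ISSUED = 7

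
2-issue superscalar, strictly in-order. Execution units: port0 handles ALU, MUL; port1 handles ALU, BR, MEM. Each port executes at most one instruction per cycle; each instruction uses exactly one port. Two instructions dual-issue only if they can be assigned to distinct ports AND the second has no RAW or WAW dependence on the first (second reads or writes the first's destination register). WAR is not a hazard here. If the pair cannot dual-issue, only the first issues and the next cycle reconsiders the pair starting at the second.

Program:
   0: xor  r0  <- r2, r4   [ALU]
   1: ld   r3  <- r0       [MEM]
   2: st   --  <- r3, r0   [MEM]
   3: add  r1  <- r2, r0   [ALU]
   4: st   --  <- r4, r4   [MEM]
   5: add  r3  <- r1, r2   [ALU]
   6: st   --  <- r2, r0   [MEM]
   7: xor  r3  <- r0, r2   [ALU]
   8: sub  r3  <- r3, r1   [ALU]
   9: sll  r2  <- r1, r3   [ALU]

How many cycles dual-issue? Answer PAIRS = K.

PAIRS = 3

#0 head=0: xor.ALU i0 RAW r0
#1 head=1: ld.MEM i1 no-port MEM/MEM
#2 head=2: st.MEM;add.ALU i2/i3 2-wide
#3 head=4: st.MEM;add.ALU i4/i5 2-wide
#4 head=6: st.MEM;xor.ALU i6/i7 2-wide
#5 head=8: sub.ALU i8 RAW r3
#6 head=9: sll.ALU i9 tail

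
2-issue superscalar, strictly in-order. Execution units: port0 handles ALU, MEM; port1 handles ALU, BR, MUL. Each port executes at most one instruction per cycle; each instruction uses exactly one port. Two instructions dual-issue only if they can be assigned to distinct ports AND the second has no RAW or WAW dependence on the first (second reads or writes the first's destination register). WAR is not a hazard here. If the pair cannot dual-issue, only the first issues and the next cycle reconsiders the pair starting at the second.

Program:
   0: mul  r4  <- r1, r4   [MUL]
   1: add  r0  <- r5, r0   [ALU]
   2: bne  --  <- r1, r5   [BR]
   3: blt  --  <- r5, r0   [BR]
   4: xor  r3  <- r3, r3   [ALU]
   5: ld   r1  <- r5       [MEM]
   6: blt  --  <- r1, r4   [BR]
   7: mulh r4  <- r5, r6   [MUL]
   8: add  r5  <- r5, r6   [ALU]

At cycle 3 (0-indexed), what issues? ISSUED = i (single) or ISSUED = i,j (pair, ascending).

ISSUED = 5

t=0 i0&i1:mul;add ; pair
t=1 i2:bne ; no-port BR/BR
t=2 i3&i4:blt;xor ; pair
t=3 i5:ld ; RAW r1
t=4 i6:blt ; no-port BR/MUL
t=5 i7&i8:mulh;add ; pair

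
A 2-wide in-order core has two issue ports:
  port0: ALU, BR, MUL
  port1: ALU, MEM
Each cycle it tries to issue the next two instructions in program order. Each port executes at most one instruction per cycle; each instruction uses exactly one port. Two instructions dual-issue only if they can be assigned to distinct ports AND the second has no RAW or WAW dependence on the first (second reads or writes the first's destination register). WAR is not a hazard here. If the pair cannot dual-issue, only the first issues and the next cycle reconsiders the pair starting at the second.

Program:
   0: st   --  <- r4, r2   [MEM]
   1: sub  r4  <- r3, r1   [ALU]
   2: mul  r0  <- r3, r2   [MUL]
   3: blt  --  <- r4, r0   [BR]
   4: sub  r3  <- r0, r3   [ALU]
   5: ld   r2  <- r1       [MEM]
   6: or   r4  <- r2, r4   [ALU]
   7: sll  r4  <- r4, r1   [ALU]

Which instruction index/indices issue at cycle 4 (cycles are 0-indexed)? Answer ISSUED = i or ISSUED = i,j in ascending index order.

ISSUED = 6

c0: i0+i1 st.MEM;sub.ALU  pair
c1: i2 mul.MUL  no-port MUL/BR
c2: i3+i4 blt.BR;sub.ALU  pair
c3: i5 ld.MEM  RAW r2
c4: i6 or.ALU  RAW+WAW r4
c5: i7 sll.ALU  tail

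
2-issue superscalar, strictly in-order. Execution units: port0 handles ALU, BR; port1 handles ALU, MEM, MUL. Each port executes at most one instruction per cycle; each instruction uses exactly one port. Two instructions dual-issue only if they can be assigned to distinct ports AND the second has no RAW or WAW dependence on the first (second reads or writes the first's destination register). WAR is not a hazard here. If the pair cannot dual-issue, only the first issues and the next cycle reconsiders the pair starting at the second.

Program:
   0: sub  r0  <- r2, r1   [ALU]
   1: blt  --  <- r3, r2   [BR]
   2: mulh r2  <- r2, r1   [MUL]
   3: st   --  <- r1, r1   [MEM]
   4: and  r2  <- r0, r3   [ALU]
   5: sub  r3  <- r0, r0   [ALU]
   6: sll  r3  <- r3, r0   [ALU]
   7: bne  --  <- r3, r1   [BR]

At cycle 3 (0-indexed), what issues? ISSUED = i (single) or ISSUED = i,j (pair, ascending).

ISSUED = 5

[0] i0/i1  sub.ALU+blt.BR  -- dual
[1] i2  mulh.MUL  -- no-port MUL/MEM
[2] i3/i4  st.MEM+and.ALU  -- dual
[3] i5  sub.ALU  -- RAW+WAW r3
[4] i6  sll.ALU  -- RAW r3
[5] i7  bne.BR  -- tail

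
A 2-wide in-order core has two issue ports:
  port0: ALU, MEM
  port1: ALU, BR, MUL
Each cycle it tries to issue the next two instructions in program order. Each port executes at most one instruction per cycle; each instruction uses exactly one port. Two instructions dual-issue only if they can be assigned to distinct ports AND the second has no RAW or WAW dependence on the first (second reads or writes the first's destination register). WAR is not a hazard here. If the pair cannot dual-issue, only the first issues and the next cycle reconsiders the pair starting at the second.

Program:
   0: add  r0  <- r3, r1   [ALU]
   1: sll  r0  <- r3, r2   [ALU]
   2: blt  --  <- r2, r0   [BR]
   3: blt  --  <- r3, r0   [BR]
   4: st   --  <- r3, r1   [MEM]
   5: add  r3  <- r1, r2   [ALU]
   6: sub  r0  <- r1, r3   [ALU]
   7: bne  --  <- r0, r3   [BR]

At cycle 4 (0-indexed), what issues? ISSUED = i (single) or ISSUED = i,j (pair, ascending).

ISSUED = 5

c0: i0 add.ALU  WAW r0
c1: i1 sll.ALU  RAW r0
c2: i2 blt.BR  no-port BR/BR
c3: i3/i4 blt.BR+st.MEM  2-wide
c4: i5 add.ALU  RAW r3
c5: i6 sub.ALU  RAW r0
c6: i7 bne.BR  tail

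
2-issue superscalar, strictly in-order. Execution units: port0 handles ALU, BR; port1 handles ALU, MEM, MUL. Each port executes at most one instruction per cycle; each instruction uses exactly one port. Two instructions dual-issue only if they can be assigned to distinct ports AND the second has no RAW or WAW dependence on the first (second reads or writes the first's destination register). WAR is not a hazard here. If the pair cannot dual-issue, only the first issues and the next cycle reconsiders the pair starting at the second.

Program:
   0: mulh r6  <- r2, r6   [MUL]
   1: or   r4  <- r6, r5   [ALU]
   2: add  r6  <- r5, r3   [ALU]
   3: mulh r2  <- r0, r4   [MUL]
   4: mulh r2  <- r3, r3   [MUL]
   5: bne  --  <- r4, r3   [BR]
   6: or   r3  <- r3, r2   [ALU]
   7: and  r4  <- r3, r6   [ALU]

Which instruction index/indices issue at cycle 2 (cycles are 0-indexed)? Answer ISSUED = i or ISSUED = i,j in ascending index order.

ISSUED = 3

  cy0 -> i0 (mulh) RAW r6
  cy1 -> i1&i2 (or+add) dual
  cy2 -> i3 (mulh) no-port MUL/MUL
  cy3 -> i4&i5 (mulh+bne) dual
  cy4 -> i6 (or) RAW r3
  cy5 -> i7 (and) tail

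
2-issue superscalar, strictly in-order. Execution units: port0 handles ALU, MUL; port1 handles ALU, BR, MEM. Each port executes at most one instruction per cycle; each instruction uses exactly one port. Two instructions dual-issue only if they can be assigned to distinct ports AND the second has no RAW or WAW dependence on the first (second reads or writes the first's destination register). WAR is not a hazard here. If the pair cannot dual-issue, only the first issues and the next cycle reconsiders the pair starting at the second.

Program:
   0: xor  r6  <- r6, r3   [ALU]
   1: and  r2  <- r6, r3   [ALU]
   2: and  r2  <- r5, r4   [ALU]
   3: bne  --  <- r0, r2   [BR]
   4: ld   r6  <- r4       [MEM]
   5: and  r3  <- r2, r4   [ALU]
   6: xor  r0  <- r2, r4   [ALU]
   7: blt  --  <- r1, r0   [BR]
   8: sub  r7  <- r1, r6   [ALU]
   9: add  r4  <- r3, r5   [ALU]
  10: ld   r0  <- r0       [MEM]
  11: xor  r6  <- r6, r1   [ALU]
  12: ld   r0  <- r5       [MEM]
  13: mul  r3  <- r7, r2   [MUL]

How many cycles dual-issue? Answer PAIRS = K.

0. xor.ALU @i0  | RAW r6
1. and.ALU @i1  | WAW r2
2. and.ALU @i2  | RAW r2
3. bne.BR @i3  | no-port BR/MEM
4. ld.MEM/and.ALU @i4+i5  | pair
5. xor.ALU @i6  | RAW r0
6. blt.BR/sub.ALU @i7+i8  | pair
7. add.ALU/ld.MEM @i9+i10  | pair
8. xor.ALU/ld.MEM @i11+i12  | pair
9. mul.MUL @i13  | tail

PAIRS = 4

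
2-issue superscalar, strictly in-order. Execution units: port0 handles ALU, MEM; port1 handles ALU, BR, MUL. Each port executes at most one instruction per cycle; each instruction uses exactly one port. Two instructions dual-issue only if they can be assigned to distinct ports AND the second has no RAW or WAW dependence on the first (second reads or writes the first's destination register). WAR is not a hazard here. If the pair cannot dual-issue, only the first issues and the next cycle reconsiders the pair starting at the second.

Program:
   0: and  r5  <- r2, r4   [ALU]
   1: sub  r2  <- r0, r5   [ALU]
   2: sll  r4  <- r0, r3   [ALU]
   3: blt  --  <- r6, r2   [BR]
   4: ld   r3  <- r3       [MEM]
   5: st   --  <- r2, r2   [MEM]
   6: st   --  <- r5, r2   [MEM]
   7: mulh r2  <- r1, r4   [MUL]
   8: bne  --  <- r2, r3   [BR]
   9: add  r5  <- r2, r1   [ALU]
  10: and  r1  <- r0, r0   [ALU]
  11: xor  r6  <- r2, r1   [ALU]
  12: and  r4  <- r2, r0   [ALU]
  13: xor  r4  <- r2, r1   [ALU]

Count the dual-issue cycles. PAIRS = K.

t=0 i0:and.ALU ; RAW r5
t=1 i1&i2:sub.ALU/sll.ALU ; 2-wide
t=2 i3&i4:blt.BR/ld.MEM ; 2-wide
t=3 i5:st.MEM ; no-port MEM/MEM
t=4 i6&i7:st.MEM/mulh.MUL ; 2-wide
t=5 i8&i9:bne.BR/add.ALU ; 2-wide
t=6 i10:and.ALU ; RAW r1
t=7 i11&i12:xor.ALU/and.ALU ; 2-wide
t=8 i13:xor.ALU ; tail

PAIRS = 5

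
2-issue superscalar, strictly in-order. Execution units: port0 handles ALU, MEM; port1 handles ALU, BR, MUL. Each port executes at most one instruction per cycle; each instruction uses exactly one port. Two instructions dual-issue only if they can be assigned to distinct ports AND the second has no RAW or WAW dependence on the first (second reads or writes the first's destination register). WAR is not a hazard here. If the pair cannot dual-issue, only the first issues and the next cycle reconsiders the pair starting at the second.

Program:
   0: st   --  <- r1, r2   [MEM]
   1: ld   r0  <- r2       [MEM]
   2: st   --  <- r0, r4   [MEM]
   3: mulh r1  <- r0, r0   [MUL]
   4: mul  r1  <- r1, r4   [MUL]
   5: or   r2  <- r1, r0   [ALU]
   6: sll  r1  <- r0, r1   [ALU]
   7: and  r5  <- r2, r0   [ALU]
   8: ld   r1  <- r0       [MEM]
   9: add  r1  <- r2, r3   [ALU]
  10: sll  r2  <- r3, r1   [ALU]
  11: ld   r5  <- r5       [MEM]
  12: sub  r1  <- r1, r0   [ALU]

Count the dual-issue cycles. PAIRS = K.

PAIRS = 4

#0 head=0: st i0 no-port MEM/MEM
#1 head=1: ld i1 no-port MEM/MEM
#2 head=2: st/mulh i2&i3 2-wide
#3 head=4: mul i4 RAW r1
#4 head=5: or/sll i5&i6 2-wide
#5 head=7: and/ld i7&i8 2-wide
#6 head=9: add i9 RAW r1
#7 head=10: sll/ld i10&i11 2-wide
#8 head=12: sub i12 tail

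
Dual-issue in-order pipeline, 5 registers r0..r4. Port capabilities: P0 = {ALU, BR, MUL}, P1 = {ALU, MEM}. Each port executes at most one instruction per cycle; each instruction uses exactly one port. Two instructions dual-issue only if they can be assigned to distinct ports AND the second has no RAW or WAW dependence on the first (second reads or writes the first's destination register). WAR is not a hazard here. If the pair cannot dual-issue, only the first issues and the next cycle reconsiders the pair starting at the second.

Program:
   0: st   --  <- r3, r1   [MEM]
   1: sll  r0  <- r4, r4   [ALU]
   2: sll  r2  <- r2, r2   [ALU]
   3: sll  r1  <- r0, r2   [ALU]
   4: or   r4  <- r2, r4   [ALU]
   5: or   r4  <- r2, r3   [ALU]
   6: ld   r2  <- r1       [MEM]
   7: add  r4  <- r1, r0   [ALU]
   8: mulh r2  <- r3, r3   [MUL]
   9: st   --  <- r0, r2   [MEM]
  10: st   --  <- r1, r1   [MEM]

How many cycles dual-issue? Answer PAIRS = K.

PAIRS = 4

0. st.MEM/sll.ALU @i0&i1  | dual
1. sll.ALU @i2  | RAW r2
2. sll.ALU/or.ALU @i3&i4  | dual
3. or.ALU/ld.MEM @i5&i6  | dual
4. add.ALU/mulh.MUL @i7&i8  | dual
5. st.MEM @i9  | no-port MEM/MEM
6. st.MEM @i10  | tail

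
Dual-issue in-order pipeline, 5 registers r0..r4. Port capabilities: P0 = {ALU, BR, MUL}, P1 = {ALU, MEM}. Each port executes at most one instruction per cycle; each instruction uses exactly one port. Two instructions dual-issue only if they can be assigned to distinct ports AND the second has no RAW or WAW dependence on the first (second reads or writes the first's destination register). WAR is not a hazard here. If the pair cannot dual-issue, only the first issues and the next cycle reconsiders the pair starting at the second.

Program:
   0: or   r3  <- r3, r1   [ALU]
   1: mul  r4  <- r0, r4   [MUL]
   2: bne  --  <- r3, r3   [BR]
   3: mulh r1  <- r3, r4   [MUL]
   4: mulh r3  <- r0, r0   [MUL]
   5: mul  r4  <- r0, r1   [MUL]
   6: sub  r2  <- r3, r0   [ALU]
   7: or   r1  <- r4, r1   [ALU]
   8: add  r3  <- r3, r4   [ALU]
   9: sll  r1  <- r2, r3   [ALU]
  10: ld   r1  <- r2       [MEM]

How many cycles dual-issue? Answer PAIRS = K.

c0: i0,i1 or.ALU mul.MUL  2-wide
c1: i2 bne.BR  no-port BR/MUL
c2: i3 mulh.MUL  no-port MUL/MUL
c3: i4 mulh.MUL  no-port MUL/MUL
c4: i5,i6 mul.MUL sub.ALU  2-wide
c5: i7,i8 or.ALU add.ALU  2-wide
c6: i9 sll.ALU  WAW r1
c7: i10 ld.MEM  tail

PAIRS = 3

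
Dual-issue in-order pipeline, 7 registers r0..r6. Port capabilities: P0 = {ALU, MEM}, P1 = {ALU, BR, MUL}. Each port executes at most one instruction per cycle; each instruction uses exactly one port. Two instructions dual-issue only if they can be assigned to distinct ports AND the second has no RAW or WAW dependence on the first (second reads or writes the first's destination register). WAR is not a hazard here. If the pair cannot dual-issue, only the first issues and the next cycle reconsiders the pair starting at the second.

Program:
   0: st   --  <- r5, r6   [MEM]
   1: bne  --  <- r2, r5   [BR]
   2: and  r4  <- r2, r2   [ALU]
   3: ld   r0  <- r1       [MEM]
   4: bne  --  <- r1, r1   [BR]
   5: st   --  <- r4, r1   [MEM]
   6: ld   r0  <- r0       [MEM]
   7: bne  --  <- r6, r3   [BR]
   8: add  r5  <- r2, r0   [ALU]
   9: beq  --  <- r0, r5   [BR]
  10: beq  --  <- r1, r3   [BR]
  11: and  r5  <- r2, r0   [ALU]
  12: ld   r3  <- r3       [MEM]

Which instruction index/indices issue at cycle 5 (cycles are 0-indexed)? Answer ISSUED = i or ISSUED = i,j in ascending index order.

ISSUED = 9

0. st.MEM+bne.BR @i0&i1  | 2-wide
1. and.ALU+ld.MEM @i2&i3  | 2-wide
2. bne.BR+st.MEM @i4&i5  | 2-wide
3. ld.MEM+bne.BR @i6&i7  | 2-wide
4. add.ALU @i8  | RAW r5
5. beq.BR @i9  | no-port BR/BR
6. beq.BR+and.ALU @i10&i11  | 2-wide
7. ld.MEM @i12  | tail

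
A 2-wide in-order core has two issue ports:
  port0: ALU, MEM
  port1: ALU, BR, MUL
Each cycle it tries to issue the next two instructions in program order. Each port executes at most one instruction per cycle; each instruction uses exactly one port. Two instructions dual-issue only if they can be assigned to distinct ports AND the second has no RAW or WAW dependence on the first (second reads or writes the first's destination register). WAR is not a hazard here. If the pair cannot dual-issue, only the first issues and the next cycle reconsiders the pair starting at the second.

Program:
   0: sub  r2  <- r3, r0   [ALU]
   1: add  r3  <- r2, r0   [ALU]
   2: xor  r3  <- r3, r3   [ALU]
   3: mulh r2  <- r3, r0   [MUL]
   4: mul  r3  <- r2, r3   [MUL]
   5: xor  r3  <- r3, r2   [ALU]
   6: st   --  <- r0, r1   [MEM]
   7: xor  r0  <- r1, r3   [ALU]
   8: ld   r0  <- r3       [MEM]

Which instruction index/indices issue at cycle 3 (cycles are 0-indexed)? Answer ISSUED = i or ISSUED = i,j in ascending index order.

ISSUED = 3

[0] i0  sub.ALU  -- RAW r2
[1] i1  add.ALU  -- RAW+WAW r3
[2] i2  xor.ALU  -- RAW r3
[3] i3  mulh.MUL  -- no-port MUL/MUL
[4] i4  mul.MUL  -- RAW+WAW r3
[5] i5/i6  xor.ALU/st.MEM  -- dual
[6] i7  xor.ALU  -- WAW r0
[7] i8  ld.MEM  -- tail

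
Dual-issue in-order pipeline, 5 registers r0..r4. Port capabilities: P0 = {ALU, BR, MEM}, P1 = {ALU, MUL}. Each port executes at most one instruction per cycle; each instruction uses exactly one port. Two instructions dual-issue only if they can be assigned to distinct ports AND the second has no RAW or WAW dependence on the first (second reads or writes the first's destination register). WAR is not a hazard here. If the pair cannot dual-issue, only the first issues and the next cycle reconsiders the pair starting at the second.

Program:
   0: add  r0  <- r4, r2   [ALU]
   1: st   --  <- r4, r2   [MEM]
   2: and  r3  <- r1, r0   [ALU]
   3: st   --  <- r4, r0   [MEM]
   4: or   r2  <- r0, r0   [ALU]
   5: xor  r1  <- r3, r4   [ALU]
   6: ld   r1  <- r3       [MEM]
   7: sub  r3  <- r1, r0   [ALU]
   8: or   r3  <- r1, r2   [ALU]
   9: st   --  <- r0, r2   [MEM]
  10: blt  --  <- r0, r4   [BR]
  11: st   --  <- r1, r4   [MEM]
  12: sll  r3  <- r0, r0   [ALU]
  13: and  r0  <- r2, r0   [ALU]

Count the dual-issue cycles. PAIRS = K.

PAIRS = 5

  cy0 -> i0,i1 (add/st) pair
  cy1 -> i2,i3 (and/st) pair
  cy2 -> i4,i5 (or/xor) pair
  cy3 -> i6 (ld) RAW r1
  cy4 -> i7 (sub) WAW r3
  cy5 -> i8,i9 (or/st) pair
  cy6 -> i10 (blt) no-port BR/MEM
  cy7 -> i11,i12 (st/sll) pair
  cy8 -> i13 (and) tail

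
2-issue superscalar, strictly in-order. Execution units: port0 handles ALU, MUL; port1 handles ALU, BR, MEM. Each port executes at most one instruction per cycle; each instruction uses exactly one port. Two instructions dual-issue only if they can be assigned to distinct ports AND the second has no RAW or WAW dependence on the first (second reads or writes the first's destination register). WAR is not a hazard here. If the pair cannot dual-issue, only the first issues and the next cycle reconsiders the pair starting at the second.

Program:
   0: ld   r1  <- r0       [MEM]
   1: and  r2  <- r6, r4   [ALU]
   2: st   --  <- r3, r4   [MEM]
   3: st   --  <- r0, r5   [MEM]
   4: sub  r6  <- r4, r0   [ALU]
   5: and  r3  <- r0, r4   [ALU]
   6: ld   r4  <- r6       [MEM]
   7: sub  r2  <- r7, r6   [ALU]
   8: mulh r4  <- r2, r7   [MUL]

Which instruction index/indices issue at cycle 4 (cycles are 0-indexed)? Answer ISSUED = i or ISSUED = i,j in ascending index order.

ISSUED = 7

c0: i0/i1 ld and  dual
c1: i2 st  no-port MEM/MEM
c2: i3/i4 st sub  dual
c3: i5/i6 and ld  dual
c4: i7 sub  RAW r2
c5: i8 mulh  tail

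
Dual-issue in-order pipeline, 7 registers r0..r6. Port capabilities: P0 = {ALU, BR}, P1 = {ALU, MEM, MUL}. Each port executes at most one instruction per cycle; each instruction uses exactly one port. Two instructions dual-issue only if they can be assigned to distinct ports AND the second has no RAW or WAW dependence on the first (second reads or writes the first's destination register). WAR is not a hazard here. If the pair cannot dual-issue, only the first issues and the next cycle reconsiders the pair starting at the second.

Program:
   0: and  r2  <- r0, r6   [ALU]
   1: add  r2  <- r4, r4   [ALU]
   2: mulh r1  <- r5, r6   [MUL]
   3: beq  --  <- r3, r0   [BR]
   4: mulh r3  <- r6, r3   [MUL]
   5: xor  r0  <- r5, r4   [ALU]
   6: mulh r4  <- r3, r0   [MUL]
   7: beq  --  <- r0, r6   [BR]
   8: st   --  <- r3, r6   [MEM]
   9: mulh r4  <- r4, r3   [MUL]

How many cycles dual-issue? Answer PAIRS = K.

PAIRS = 3

#0 head=0: and.ALU i0 WAW r2
#1 head=1: add.ALU+mulh.MUL i1+i2 2-wide
#2 head=3: beq.BR+mulh.MUL i3+i4 2-wide
#3 head=5: xor.ALU i5 RAW r0
#4 head=6: mulh.MUL+beq.BR i6+i7 2-wide
#5 head=8: st.MEM i8 no-port MEM/MUL
#6 head=9: mulh.MUL i9 tail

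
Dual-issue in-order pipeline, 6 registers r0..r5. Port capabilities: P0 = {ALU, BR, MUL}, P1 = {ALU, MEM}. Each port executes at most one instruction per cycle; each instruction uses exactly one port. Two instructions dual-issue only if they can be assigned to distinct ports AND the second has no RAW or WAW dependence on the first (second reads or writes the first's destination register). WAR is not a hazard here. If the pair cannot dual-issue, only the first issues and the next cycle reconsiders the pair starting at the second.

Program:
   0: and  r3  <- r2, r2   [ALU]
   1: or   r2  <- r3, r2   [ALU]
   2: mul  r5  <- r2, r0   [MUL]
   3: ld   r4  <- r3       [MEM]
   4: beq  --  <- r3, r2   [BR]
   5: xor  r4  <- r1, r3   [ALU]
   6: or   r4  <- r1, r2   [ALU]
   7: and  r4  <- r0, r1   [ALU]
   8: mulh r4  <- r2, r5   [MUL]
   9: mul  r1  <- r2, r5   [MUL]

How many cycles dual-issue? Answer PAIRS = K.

PAIRS = 2

[0] i0  and  -- RAW r3
[1] i1  or  -- RAW r2
[2] i2&i3  mul;ld  -- 2-wide
[3] i4&i5  beq;xor  -- 2-wide
[4] i6  or  -- WAW r4
[5] i7  and  -- WAW r4
[6] i8  mulh  -- no-port MUL/MUL
[7] i9  mul  -- tail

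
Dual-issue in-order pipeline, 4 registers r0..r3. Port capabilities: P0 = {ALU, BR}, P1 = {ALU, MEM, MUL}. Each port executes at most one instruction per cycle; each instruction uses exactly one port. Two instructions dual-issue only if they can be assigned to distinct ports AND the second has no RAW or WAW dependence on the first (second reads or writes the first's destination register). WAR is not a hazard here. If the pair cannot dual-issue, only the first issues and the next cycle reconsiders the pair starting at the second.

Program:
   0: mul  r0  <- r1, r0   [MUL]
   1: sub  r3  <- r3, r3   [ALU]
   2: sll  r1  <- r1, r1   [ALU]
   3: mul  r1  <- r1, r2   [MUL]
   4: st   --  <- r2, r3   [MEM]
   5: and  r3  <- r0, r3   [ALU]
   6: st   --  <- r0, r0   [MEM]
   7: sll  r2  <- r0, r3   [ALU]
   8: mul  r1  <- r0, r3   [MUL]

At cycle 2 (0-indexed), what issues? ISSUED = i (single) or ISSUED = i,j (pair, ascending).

ISSUED = 3

[0] i0&i1  mul+sub  -- 2-wide
[1] i2  sll  -- RAW+WAW r1
[2] i3  mul  -- no-port MUL/MEM
[3] i4&i5  st+and  -- 2-wide
[4] i6&i7  st+sll  -- 2-wide
[5] i8  mul  -- tail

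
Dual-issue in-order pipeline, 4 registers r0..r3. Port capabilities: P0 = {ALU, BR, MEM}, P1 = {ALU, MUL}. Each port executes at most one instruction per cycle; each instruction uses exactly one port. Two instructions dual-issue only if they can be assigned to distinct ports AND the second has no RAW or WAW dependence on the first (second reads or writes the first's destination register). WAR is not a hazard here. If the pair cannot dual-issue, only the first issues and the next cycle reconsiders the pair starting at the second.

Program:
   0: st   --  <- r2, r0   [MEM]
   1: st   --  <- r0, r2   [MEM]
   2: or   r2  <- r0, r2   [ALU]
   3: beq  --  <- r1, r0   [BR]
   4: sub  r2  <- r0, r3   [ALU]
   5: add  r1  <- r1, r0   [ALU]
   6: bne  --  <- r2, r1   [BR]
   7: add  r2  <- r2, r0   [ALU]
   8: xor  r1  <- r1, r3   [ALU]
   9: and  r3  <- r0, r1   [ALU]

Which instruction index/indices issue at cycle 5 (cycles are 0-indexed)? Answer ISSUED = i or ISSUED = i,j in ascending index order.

ISSUED = 8

0. st.MEM @i0  | no-port MEM/MEM
1. st.MEM/or.ALU @i1,i2  | pair
2. beq.BR/sub.ALU @i3,i4  | pair
3. add.ALU @i5  | RAW r1
4. bne.BR/add.ALU @i6,i7  | pair
5. xor.ALU @i8  | RAW r1
6. and.ALU @i9  | tail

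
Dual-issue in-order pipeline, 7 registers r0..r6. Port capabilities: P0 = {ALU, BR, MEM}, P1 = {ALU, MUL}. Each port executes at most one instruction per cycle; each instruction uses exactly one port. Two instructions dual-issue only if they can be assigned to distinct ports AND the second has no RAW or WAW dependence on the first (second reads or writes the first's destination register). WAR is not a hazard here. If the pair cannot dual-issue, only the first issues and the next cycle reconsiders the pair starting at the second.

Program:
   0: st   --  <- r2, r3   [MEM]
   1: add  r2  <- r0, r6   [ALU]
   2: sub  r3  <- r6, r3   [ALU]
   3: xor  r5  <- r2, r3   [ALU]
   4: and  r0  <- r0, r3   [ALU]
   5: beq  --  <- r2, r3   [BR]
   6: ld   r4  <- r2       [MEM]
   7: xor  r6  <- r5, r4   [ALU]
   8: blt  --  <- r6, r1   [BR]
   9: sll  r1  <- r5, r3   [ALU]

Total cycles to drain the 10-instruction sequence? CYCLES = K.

CYCLES = 7

#0 head=0: st.MEM;add.ALU i0/i1 2-wide
#1 head=2: sub.ALU i2 RAW r3
#2 head=3: xor.ALU;and.ALU i3/i4 2-wide
#3 head=5: beq.BR i5 no-port BR/MEM
#4 head=6: ld.MEM i6 RAW r4
#5 head=7: xor.ALU i7 RAW r6
#6 head=8: blt.BR;sll.ALU i8/i9 2-wide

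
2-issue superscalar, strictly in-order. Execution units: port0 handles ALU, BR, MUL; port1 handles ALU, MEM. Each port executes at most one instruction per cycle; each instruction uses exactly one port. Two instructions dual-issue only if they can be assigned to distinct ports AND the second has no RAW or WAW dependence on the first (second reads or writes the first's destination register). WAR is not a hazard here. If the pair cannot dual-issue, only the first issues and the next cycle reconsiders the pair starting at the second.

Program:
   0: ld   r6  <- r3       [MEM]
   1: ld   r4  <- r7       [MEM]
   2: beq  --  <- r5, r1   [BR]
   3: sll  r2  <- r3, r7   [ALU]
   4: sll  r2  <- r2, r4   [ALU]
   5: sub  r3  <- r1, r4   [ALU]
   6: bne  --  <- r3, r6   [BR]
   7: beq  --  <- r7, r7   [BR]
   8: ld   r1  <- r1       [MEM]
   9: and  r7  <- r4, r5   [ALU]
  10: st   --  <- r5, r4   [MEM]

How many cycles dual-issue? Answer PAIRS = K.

PAIRS = 4

[0] i0  ld.MEM  -- no-port MEM/MEM
[1] i1&i2  ld.MEM;beq.BR  -- 2-wide
[2] i3  sll.ALU  -- RAW+WAW r2
[3] i4&i5  sll.ALU;sub.ALU  -- 2-wide
[4] i6  bne.BR  -- no-port BR/BR
[5] i7&i8  beq.BR;ld.MEM  -- 2-wide
[6] i9&i10  and.ALU;st.MEM  -- 2-wide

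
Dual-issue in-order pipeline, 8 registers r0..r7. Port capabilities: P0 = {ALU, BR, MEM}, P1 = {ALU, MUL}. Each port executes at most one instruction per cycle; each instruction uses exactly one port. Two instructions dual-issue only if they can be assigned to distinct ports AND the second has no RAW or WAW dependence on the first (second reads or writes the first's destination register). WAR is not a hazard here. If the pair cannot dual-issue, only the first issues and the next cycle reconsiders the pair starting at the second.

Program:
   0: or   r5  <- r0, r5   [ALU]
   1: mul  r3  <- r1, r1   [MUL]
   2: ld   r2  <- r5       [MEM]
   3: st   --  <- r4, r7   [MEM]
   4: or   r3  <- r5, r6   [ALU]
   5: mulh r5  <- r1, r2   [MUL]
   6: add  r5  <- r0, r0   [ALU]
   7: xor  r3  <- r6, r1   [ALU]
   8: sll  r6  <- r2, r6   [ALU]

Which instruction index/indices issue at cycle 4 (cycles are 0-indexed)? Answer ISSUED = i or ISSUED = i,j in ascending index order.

c0: i0,i1 or.ALU mul.MUL  2-wide
c1: i2 ld.MEM  no-port MEM/MEM
c2: i3,i4 st.MEM or.ALU  2-wide
c3: i5 mulh.MUL  WAW r5
c4: i6,i7 add.ALU xor.ALU  2-wide
c5: i8 sll.ALU  tail

ISSUED = 6,7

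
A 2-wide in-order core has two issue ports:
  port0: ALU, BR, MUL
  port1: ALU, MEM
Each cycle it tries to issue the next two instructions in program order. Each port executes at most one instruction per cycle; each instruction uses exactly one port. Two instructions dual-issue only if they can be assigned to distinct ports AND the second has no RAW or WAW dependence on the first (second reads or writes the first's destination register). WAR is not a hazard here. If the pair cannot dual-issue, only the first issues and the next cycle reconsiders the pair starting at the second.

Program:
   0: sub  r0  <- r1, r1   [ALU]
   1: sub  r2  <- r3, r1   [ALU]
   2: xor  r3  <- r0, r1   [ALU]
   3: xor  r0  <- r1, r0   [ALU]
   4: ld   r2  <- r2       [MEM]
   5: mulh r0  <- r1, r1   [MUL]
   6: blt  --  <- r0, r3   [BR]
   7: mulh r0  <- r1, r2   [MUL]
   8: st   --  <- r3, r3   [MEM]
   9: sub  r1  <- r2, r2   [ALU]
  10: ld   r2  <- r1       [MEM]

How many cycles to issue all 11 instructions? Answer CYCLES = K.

t=0 i0,i1:sub.ALU/sub.ALU ; pair
t=1 i2,i3:xor.ALU/xor.ALU ; pair
t=2 i4,i5:ld.MEM/mulh.MUL ; pair
t=3 i6:blt.BR ; no-port BR/MUL
t=4 i7,i8:mulh.MUL/st.MEM ; pair
t=5 i9:sub.ALU ; RAW r1
t=6 i10:ld.MEM ; tail

CYCLES = 7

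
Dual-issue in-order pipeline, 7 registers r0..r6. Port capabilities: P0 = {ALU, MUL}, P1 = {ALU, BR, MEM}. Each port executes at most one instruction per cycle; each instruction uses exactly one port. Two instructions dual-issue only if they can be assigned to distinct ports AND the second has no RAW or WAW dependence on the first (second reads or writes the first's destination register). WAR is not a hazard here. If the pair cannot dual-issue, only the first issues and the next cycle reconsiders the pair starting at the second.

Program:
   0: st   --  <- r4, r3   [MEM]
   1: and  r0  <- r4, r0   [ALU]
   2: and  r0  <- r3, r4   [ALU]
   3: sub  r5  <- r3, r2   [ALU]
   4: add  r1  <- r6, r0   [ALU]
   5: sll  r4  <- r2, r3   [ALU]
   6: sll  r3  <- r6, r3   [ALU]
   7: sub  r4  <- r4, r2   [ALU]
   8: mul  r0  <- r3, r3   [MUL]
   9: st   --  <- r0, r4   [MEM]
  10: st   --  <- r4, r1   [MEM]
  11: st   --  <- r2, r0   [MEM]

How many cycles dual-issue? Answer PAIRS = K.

  cy0 -> i0/i1 (st.MEM;and.ALU) 2-wide
  cy1 -> i2/i3 (and.ALU;sub.ALU) 2-wide
  cy2 -> i4/i5 (add.ALU;sll.ALU) 2-wide
  cy3 -> i6/i7 (sll.ALU;sub.ALU) 2-wide
  cy4 -> i8 (mul.MUL) RAW r0
  cy5 -> i9 (st.MEM) no-port MEM/MEM
  cy6 -> i10 (st.MEM) no-port MEM/MEM
  cy7 -> i11 (st.MEM) tail

PAIRS = 4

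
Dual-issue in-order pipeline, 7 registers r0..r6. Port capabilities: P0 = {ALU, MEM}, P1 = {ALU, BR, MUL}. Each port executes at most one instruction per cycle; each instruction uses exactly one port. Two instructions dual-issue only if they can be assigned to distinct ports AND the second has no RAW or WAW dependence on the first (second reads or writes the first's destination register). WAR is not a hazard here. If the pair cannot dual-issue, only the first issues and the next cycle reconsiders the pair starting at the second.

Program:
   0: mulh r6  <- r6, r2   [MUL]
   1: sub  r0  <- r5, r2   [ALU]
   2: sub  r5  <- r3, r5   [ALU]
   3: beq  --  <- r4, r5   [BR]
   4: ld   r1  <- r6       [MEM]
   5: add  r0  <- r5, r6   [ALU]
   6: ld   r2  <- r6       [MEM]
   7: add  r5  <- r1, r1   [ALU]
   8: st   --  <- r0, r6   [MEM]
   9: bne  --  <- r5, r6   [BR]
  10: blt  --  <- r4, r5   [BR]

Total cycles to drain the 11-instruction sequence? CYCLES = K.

CYCLES = 7

t=0 i0&i1:mulh/sub ; 2-wide
t=1 i2:sub ; RAW r5
t=2 i3&i4:beq/ld ; 2-wide
t=3 i5&i6:add/ld ; 2-wide
t=4 i7&i8:add/st ; 2-wide
t=5 i9:bne ; no-port BR/BR
t=6 i10:blt ; tail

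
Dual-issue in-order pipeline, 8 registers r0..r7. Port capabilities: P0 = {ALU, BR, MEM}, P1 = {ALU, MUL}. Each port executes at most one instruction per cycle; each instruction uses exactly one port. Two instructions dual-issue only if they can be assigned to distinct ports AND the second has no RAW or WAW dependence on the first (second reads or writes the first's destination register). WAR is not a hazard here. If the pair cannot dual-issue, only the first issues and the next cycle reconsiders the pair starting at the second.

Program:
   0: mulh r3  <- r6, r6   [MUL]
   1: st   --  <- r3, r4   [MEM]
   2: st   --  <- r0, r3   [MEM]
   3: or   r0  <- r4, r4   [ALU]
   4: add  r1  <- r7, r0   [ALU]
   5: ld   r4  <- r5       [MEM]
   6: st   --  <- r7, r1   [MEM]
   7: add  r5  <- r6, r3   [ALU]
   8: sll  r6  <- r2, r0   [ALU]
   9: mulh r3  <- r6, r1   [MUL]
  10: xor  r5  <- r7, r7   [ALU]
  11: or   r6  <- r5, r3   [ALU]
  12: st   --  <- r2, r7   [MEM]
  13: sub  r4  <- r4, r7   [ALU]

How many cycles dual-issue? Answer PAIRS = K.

t=0 i0:mulh ; RAW r3
t=1 i1:st ; no-port MEM/MEM
t=2 i2,i3:st+or ; 2-wide
t=3 i4,i5:add+ld ; 2-wide
t=4 i6,i7:st+add ; 2-wide
t=5 i8:sll ; RAW r6
t=6 i9,i10:mulh+xor ; 2-wide
t=7 i11,i12:or+st ; 2-wide
t=8 i13:sub ; tail

PAIRS = 5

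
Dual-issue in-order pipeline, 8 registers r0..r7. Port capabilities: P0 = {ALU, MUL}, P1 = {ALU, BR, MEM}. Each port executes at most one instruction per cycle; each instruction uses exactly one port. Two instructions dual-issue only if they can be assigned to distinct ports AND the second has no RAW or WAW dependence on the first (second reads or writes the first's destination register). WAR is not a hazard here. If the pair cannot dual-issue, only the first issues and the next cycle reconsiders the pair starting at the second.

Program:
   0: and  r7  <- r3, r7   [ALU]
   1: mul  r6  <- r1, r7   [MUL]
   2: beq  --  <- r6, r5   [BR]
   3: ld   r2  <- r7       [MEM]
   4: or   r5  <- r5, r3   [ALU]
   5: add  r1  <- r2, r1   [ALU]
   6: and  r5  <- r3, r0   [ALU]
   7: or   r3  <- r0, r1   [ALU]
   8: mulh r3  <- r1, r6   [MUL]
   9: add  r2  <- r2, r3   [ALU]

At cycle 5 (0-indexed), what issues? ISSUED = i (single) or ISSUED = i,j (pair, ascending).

ISSUED = 7

t=0 i0:and.ALU ; RAW r7
t=1 i1:mul.MUL ; RAW r6
t=2 i2:beq.BR ; no-port BR/MEM
t=3 i3/i4:ld.MEM+or.ALU ; pair
t=4 i5/i6:add.ALU+and.ALU ; pair
t=5 i7:or.ALU ; WAW r3
t=6 i8:mulh.MUL ; RAW r3
t=7 i9:add.ALU ; tail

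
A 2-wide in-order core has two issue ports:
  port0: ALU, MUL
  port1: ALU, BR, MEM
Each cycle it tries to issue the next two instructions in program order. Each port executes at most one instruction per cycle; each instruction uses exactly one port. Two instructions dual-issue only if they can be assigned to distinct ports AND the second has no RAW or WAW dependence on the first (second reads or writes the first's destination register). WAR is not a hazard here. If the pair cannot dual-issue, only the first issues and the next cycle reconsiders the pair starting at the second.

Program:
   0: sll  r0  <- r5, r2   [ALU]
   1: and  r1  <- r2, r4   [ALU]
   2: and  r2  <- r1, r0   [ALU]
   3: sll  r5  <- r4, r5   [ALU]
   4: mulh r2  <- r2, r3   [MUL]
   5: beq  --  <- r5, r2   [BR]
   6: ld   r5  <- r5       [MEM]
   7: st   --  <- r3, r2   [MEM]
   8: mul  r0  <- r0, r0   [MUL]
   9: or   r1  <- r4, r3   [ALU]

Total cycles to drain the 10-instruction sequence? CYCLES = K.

c0: i0,i1 sll/and  pair
c1: i2,i3 and/sll  pair
c2: i4 mulh  RAW r2
c3: i5 beq  no-port BR/MEM
c4: i6 ld  no-port MEM/MEM
c5: i7,i8 st/mul  pair
c6: i9 or  tail

CYCLES = 7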